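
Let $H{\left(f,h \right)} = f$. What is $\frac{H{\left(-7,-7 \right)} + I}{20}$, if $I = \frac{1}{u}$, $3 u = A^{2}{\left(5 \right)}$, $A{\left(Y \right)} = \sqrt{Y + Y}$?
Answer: $- \frac{67}{200} \approx -0.335$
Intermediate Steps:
$A{\left(Y \right)} = \sqrt{2} \sqrt{Y}$ ($A{\left(Y \right)} = \sqrt{2 Y} = \sqrt{2} \sqrt{Y}$)
$u = \frac{10}{3}$ ($u = \frac{\left(\sqrt{2} \sqrt{5}\right)^{2}}{3} = \frac{\left(\sqrt{10}\right)^{2}}{3} = \frac{1}{3} \cdot 10 = \frac{10}{3} \approx 3.3333$)
$I = \frac{3}{10}$ ($I = \frac{1}{\frac{10}{3}} = \frac{3}{10} \approx 0.3$)
$\frac{H{\left(-7,-7 \right)} + I}{20} = \frac{-7 + \frac{3}{10}}{20} = \left(- \frac{67}{10}\right) \frac{1}{20} = - \frac{67}{200}$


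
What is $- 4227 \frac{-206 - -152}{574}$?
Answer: $\frac{114129}{287} \approx 397.66$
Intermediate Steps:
$- 4227 \frac{-206 - -152}{574} = - 4227 \left(-206 + 152\right) \frac{1}{574} = - 4227 \left(\left(-54\right) \frac{1}{574}\right) = \left(-4227\right) \left(- \frac{27}{287}\right) = \frac{114129}{287}$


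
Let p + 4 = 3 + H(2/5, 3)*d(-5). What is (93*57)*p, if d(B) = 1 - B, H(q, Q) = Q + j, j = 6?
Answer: 280953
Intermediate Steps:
H(q, Q) = 6 + Q (H(q, Q) = Q + 6 = 6 + Q)
p = 53 (p = -4 + (3 + (6 + 3)*(1 - 1*(-5))) = -4 + (3 + 9*(1 + 5)) = -4 + (3 + 9*6) = -4 + (3 + 54) = -4 + 57 = 53)
(93*57)*p = (93*57)*53 = 5301*53 = 280953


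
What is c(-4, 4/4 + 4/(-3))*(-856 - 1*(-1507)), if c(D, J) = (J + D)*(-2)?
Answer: 5642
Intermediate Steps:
c(D, J) = -2*D - 2*J (c(D, J) = (D + J)*(-2) = -2*D - 2*J)
c(-4, 4/4 + 4/(-3))*(-856 - 1*(-1507)) = (-2*(-4) - 2*(4/4 + 4/(-3)))*(-856 - 1*(-1507)) = (8 - 2*(4*(1/4) + 4*(-1/3)))*(-856 + 1507) = (8 - 2*(1 - 4/3))*651 = (8 - 2*(-1/3))*651 = (8 + 2/3)*651 = (26/3)*651 = 5642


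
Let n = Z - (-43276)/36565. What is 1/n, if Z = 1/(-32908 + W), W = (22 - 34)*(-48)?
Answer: 1182219580/1399163067 ≈ 0.84495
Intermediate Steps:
W = 576 (W = -12*(-48) = 576)
Z = -1/32332 (Z = 1/(-32908 + 576) = 1/(-32332) = -1/32332 ≈ -3.0929e-5)
n = 1399163067/1182219580 (n = -1/32332 - (-43276)/36565 = -1/32332 - 1*(-43276/36565) = -1/32332 + 43276/36565 = 1399163067/1182219580 ≈ 1.1835)
1/n = 1/(1399163067/1182219580) = 1182219580/1399163067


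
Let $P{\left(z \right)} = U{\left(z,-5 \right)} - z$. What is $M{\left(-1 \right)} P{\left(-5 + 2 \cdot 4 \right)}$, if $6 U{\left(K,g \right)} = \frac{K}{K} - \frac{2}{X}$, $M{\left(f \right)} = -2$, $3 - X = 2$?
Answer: $\frac{19}{3} \approx 6.3333$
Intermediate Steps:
$X = 1$ ($X = 3 - 2 = 1$)
$U{\left(K,g \right)} = - \frac{1}{6}$ ($U{\left(K,g \right)} = \frac{\frac{K}{K} - \frac{2}{1}}{6} = \frac{1 - 2}{6} = \frac{1}{6} \left(-1\right) = - \frac{1}{6}$)
$P{\left(z \right)} = - \frac{1}{6} - z$
$M{\left(-1 \right)} P{\left(-5 + 2 \cdot 4 \right)} = - 2 \left(- \frac{1}{6} - \left(-5 + 2 \cdot 4\right)\right) = - 2 \left(- \frac{1}{6} - \left(-5 + 8\right)\right) = - 2 \left(- \frac{1}{6} - 3\right) = \left(-2\right) \left(- \frac{19}{6}\right) = \frac{19}{3}$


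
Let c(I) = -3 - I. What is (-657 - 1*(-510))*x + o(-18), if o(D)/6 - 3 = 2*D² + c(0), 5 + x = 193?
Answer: -23748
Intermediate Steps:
x = 188 (x = -5 + 193 = 188)
o(D) = 12*D² (o(D) = 18 + 6*(2*D² + (-3 - 1*0)) = 18 + 6*(2*D² + (-3 + 0)) = 18 + 6*(2*D² - 3) = 18 + 6*(-3 + 2*D²) = 18 + (-18 + 12*D²) = 12*D²)
(-657 - 1*(-510))*x + o(-18) = (-657 - 1*(-510))*188 + 12*(-18)² = (-657 + 510)*188 + 12*324 = -147*188 + 3888 = -27636 + 3888 = -23748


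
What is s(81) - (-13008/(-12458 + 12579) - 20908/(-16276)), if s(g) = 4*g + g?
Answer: 251698430/492349 ≈ 511.22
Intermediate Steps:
s(g) = 5*g
s(81) - (-13008/(-12458 + 12579) - 20908/(-16276)) = 5*81 - (-13008/(-12458 + 12579) - 20908/(-16276)) = 405 - (-13008/121 - 20908*(-1/16276)) = 405 - (-13008*1/121 + 5227/4069) = 405 - (-13008/121 + 5227/4069) = 405 - 1*(-52297085/492349) = 405 + 52297085/492349 = 251698430/492349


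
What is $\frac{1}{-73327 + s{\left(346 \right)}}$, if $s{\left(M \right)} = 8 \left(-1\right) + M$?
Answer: $- \frac{1}{72989} \approx -1.3701 \cdot 10^{-5}$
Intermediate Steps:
$s{\left(M \right)} = -8 + M$
$\frac{1}{-73327 + s{\left(346 \right)}} = \frac{1}{-73327 + \left(-8 + 346\right)} = \frac{1}{-73327 + 338} = \frac{1}{-72989} = - \frac{1}{72989}$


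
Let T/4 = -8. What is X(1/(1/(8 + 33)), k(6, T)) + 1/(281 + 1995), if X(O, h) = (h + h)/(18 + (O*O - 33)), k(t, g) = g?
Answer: -71999/1895908 ≈ -0.037976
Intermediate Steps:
T = -32 (T = 4*(-8) = -32)
X(O, h) = 2*h/(-15 + O**2) (X(O, h) = (2*h)/(18 + (O**2 - 33)) = (2*h)/(18 + (-33 + O**2)) = (2*h)/(-15 + O**2) = 2*h/(-15 + O**2))
X(1/(1/(8 + 33)), k(6, T)) + 1/(281 + 1995) = 2*(-32)/(-15 + (1/(1/(8 + 33)))**2) + 1/(281 + 1995) = 2*(-32)/(-15 + (1/(1/41))**2) + 1/2276 = 2*(-32)/(-15 + 41**2) + 1/2276 = 2*(-32)/(-15 + 1681) + 1/2276 = 2*(-32)/1666 + 1/2276 = 2*(-32)*(1/1666) + 1/2276 = -32/833 + 1/2276 = -71999/1895908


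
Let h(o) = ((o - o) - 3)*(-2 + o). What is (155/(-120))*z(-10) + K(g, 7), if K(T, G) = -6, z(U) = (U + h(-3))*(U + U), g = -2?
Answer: 739/6 ≈ 123.17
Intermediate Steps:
h(o) = 6 - 3*o (h(o) = (0 - 3)*(-2 + o) = -3*(-2 + o) = 6 - 3*o)
z(U) = 2*U*(15 + U) (z(U) = (U + (6 - 3*(-3)))*(U + U) = (U + (6 + 9))*(2*U) = (U + 15)*(2*U) = (15 + U)*(2*U) = 2*U*(15 + U))
(155/(-120))*z(-10) + K(g, 7) = (155/(-120))*(2*(-10)*(15 - 10)) - 6 = (155*(-1/120))*(2*(-10)*5) - 6 = -31/24*(-100) - 6 = 775/6 - 6 = 739/6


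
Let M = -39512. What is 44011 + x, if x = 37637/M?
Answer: 1738924995/39512 ≈ 44010.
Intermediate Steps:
x = -37637/39512 (x = 37637/(-39512) = 37637*(-1/39512) = -37637/39512 ≈ -0.95255)
44011 + x = 44011 - 37637/39512 = 1738924995/39512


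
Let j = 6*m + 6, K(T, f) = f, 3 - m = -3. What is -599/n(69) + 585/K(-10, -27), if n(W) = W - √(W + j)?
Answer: -142081/4650 - 599*√111/4650 ≈ -31.912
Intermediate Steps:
m = 6 (m = 3 - 1*(-3) = 3 + 3 = 6)
j = 42 (j = 6*6 + 6 = 36 + 6 = 42)
n(W) = W - √(42 + W) (n(W) = W - √(W + 42) = W - √(42 + W))
-599/n(69) + 585/K(-10, -27) = -599/(69 - √(42 + 69)) + 585/(-27) = -599/(69 - √111) + 585*(-1/27) = -599/(69 - √111) - 65/3 = -65/3 - 599/(69 - √111)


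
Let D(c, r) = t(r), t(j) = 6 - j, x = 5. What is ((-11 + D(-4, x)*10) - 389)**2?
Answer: 152100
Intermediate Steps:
D(c, r) = 6 - r
((-11 + D(-4, x)*10) - 389)**2 = ((-11 + (6 - 1*5)*10) - 389)**2 = ((-11 + (6 - 5)*10) - 389)**2 = ((-11 + 1*10) - 389)**2 = ((-11 + 10) - 389)**2 = (-1 - 389)**2 = (-390)**2 = 152100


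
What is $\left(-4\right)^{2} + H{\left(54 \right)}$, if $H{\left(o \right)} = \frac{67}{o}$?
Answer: $\frac{931}{54} \approx 17.241$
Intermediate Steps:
$\left(-4\right)^{2} + H{\left(54 \right)} = \left(-4\right)^{2} + \frac{67}{54} = 16 + 67 \cdot \frac{1}{54} = 16 + \frac{67}{54} = \frac{931}{54}$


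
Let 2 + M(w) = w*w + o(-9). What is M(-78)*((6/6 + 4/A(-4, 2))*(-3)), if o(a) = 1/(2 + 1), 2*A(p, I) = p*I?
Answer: 0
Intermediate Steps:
A(p, I) = I*p/2 (A(p, I) = (p*I)/2 = (I*p)/2 = I*p/2)
o(a) = ⅓ (o(a) = 1/3 = ⅓)
M(w) = -5/3 + w² (M(w) = -2 + (w*w + ⅓) = -2 + (w² + ⅓) = -2 + (⅓ + w²) = -5/3 + w²)
M(-78)*((6/6 + 4/A(-4, 2))*(-3)) = (-5/3 + (-78)²)*((6/6 + 4/(((½)*2*(-4))))*(-3)) = (-5/3 + 6084)*((6*(⅙) + 4/(-4))*(-3)) = 18247*((1 + 4*(-¼))*(-3))/3 = 18247*((1 - 1)*(-3))/3 = 18247*(0*(-3))/3 = (18247/3)*0 = 0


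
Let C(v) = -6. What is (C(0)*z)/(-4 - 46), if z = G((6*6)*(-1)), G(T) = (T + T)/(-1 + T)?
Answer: 216/925 ≈ 0.23351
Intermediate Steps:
G(T) = 2*T/(-1 + T) (G(T) = (2*T)/(-1 + T) = 2*T/(-1 + T))
z = 72/37 (z = 2*((6*6)*(-1))/(-1 + (6*6)*(-1)) = 2*(36*(-1))/(-1 + 36*(-1)) = 2*(-36)/(-1 - 36) = 2*(-36)/(-37) = 2*(-36)*(-1/37) = 72/37 ≈ 1.9459)
(C(0)*z)/(-4 - 46) = (-6*72/37)/(-4 - 46) = -432/37/(-50) = -432/37*(-1/50) = 216/925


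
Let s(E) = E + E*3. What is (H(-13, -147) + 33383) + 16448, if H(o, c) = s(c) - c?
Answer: 49390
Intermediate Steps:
s(E) = 4*E (s(E) = E + 3*E = 4*E)
H(o, c) = 3*c (H(o, c) = 4*c - c = 3*c)
(H(-13, -147) + 33383) + 16448 = (3*(-147) + 33383) + 16448 = (-441 + 33383) + 16448 = 32942 + 16448 = 49390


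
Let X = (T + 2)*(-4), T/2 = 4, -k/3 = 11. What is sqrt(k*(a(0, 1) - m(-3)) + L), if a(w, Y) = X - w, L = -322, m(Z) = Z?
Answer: sqrt(899) ≈ 29.983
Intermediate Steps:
k = -33 (k = -3*11 = -33)
T = 8 (T = 2*4 = 8)
X = -40 (X = (8 + 2)*(-4) = 10*(-4) = -40)
a(w, Y) = -40 - w
sqrt(k*(a(0, 1) - m(-3)) + L) = sqrt(-33*((-40 - 1*0) - 1*(-3)) - 322) = sqrt(-33*((-40 + 0) + 3) - 322) = sqrt(-33*(-40 + 3) - 322) = sqrt(-33*(-37) - 322) = sqrt(1221 - 322) = sqrt(899)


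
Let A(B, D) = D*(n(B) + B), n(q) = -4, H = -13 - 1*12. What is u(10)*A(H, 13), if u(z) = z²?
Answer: -37700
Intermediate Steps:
H = -25 (H = -13 - 12 = -25)
A(B, D) = D*(-4 + B)
u(10)*A(H, 13) = 10²*(13*(-4 - 25)) = 100*(13*(-29)) = 100*(-377) = -37700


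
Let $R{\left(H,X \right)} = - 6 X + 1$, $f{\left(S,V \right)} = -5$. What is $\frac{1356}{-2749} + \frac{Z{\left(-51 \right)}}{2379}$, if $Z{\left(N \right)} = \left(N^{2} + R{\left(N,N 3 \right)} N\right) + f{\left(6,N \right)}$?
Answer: $- \frac{124932401}{6539871} \approx -19.103$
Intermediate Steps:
$R{\left(H,X \right)} = 1 - 6 X$
$Z{\left(N \right)} = -5 + N^{2} + N \left(1 - 18 N\right)$ ($Z{\left(N \right)} = \left(N^{2} + \left(1 - 6 N 3\right) N\right) - 5 = \left(N^{2} + \left(1 - 6 \cdot 3 N\right) N\right) - 5 = \left(N^{2} + \left(1 - 18 N\right) N\right) - 5 = \left(N^{2} + N \left(1 - 18 N\right)\right) - 5 = -5 + N^{2} + N \left(1 - 18 N\right)$)
$\frac{1356}{-2749} + \frac{Z{\left(-51 \right)}}{2379} = \frac{1356}{-2749} + \frac{-5 - 51 - 17 \left(-51\right)^{2}}{2379} = 1356 \left(- \frac{1}{2749}\right) + \left(-5 - 51 - 44217\right) \frac{1}{2379} = - \frac{1356}{2749} + \left(-5 - 51 - 44217\right) \frac{1}{2379} = - \frac{1356}{2749} - \frac{44273}{2379} = - \frac{124932401}{6539871}$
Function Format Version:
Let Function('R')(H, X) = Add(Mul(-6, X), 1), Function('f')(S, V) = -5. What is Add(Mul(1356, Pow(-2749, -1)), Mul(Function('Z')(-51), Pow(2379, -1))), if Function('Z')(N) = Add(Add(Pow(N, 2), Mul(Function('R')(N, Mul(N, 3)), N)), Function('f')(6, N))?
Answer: Rational(-124932401, 6539871) ≈ -19.103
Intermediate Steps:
Function('R')(H, X) = Add(1, Mul(-6, X))
Function('Z')(N) = Add(-5, Pow(N, 2), Mul(N, Add(1, Mul(-18, N)))) (Function('Z')(N) = Add(Add(Pow(N, 2), Mul(Add(1, Mul(-6, Mul(N, 3))), N)), -5) = Add(Add(Pow(N, 2), Mul(Add(1, Mul(-6, Mul(3, N))), N)), -5) = Add(Add(Pow(N, 2), Mul(Add(1, Mul(-18, N)), N)), -5) = Add(Add(Pow(N, 2), Mul(N, Add(1, Mul(-18, N)))), -5) = Add(-5, Pow(N, 2), Mul(N, Add(1, Mul(-18, N)))))
Add(Mul(1356, Pow(-2749, -1)), Mul(Function('Z')(-51), Pow(2379, -1))) = Add(Mul(1356, Pow(-2749, -1)), Mul(Add(-5, -51, Mul(-17, Pow(-51, 2))), Pow(2379, -1))) = Add(Mul(1356, Rational(-1, 2749)), Mul(Add(-5, -51, Mul(-17, 2601)), Rational(1, 2379))) = Add(Rational(-1356, 2749), Mul(Add(-5, -51, -44217), Rational(1, 2379))) = Add(Rational(-1356, 2749), Mul(-44273, Rational(1, 2379))) = Add(Rational(-1356, 2749), Rational(-44273, 2379)) = Rational(-124932401, 6539871)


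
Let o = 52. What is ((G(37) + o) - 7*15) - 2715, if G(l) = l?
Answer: -2731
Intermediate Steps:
((G(37) + o) - 7*15) - 2715 = ((37 + 52) - 7*15) - 2715 = (89 - 105) - 2715 = -16 - 2715 = -2731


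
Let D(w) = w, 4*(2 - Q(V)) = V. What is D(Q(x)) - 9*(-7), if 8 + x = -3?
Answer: 271/4 ≈ 67.750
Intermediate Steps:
x = -11 (x = -8 - 3 = -11)
Q(V) = 2 - V/4
D(Q(x)) - 9*(-7) = (2 - 1/4*(-11)) - 9*(-7) = (2 + 11/4) + 63 = 19/4 + 63 = 271/4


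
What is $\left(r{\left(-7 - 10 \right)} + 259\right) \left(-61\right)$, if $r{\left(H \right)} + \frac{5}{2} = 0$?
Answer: $- \frac{31293}{2} \approx -15647.0$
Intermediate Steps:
$r{\left(H \right)} = - \frac{5}{2}$ ($r{\left(H \right)} = - \frac{5}{2} + 0 = - \frac{5}{2}$)
$\left(r{\left(-7 - 10 \right)} + 259\right) \left(-61\right) = \left(- \frac{5}{2} + 259\right) \left(-61\right) = \frac{513}{2} \left(-61\right) = - \frac{31293}{2}$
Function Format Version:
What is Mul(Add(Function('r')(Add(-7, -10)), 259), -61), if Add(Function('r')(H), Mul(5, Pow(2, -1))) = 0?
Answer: Rational(-31293, 2) ≈ -15647.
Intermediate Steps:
Function('r')(H) = Rational(-5, 2) (Function('r')(H) = Add(Rational(-5, 2), 0) = Rational(-5, 2))
Mul(Add(Function('r')(Add(-7, -10)), 259), -61) = Mul(Add(Rational(-5, 2), 259), -61) = Mul(Rational(513, 2), -61) = Rational(-31293, 2)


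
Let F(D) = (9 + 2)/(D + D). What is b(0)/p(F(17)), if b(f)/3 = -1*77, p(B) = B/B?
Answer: -231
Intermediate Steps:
F(D) = 11/(2*D) (F(D) = 11/((2*D)) = 11*(1/(2*D)) = 11/(2*D))
p(B) = 1
b(f) = -231 (b(f) = 3*(-1*77) = 3*(-77) = -231)
b(0)/p(F(17)) = -231/1 = -231*1 = -231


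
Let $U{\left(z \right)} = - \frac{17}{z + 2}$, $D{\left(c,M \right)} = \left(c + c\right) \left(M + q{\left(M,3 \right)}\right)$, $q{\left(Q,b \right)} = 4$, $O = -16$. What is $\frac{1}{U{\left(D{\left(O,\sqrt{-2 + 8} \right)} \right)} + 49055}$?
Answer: $\frac{477405402}{23419227071209} + \frac{544 \sqrt{6}}{23419227071209} \approx 2.0385 \cdot 10^{-5}$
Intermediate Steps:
$D{\left(c,M \right)} = 2 c \left(4 + M\right)$ ($D{\left(c,M \right)} = \left(c + c\right) \left(M + 4\right) = 2 c \left(4 + M\right)$)
$U{\left(z \right)} = - \frac{17}{2 + z}$
$\frac{1}{U{\left(D{\left(O,\sqrt{-2 + 8} \right)} \right)} + 49055} = \frac{1}{- \frac{17}{2 + 2 \left(-16\right) \left(4 + \sqrt{-2 + 8}\right)} + 49055} = \frac{1}{- \frac{17}{2 + 2 \left(-16\right) \left(4 + \sqrt{6}\right)} + 49055} = \frac{1}{- \frac{17}{2 - \left(128 + 32 \sqrt{6}\right)} + 49055} = \frac{1}{- \frac{17}{-126 - 32 \sqrt{6}} + 49055} = \frac{1}{49055 - \frac{17}{-126 - 32 \sqrt{6}}}$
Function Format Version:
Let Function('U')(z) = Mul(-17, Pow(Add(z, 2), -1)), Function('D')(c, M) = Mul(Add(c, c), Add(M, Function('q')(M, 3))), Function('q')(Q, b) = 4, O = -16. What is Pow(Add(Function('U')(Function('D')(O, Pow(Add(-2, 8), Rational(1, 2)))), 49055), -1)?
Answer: Add(Rational(477405402, 23419227071209), Mul(Rational(544, 23419227071209), Pow(6, Rational(1, 2)))) ≈ 2.0385e-5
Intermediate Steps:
Function('D')(c, M) = Mul(2, c, Add(4, M)) (Function('D')(c, M) = Mul(Add(c, c), Add(M, 4)) = Mul(Mul(2, c), Add(4, M)) = Mul(2, c, Add(4, M)))
Function('U')(z) = Mul(-17, Pow(Add(2, z), -1))
Pow(Add(Function('U')(Function('D')(O, Pow(Add(-2, 8), Rational(1, 2)))), 49055), -1) = Pow(Add(Mul(-17, Pow(Add(2, Mul(2, -16, Add(4, Pow(Add(-2, 8), Rational(1, 2))))), -1)), 49055), -1) = Pow(Add(Mul(-17, Pow(Add(2, Mul(2, -16, Add(4, Pow(6, Rational(1, 2))))), -1)), 49055), -1) = Pow(Add(Mul(-17, Pow(Add(2, Add(-128, Mul(-32, Pow(6, Rational(1, 2))))), -1)), 49055), -1) = Pow(Add(Mul(-17, Pow(Add(-126, Mul(-32, Pow(6, Rational(1, 2)))), -1)), 49055), -1) = Pow(Add(49055, Mul(-17, Pow(Add(-126, Mul(-32, Pow(6, Rational(1, 2)))), -1))), -1)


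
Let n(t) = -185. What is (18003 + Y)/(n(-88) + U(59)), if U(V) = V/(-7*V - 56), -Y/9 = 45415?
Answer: 45813327/21706 ≈ 2110.6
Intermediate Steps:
Y = -408735 (Y = -9*45415 = -408735)
U(V) = V/(-56 - 7*V)
(18003 + Y)/(n(-88) + U(59)) = (18003 - 408735)/(-185 - 1*59/(56 + 7*59)) = -390732/(-185 - 1*59/(56 + 413)) = -390732/(-185 - 1*59/469) = -390732/(-185 - 1*59*1/469) = -390732/(-185 - 59/469) = -390732/(-86824/469) = -390732*(-469/86824) = 45813327/21706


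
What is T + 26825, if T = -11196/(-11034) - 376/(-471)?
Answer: 7745517925/288723 ≈ 26827.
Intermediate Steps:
T = 523450/288723 (T = -11196*(-1/11034) - 376*(-1/471) = 622/613 + 376/471 = 523450/288723 ≈ 1.8130)
T + 26825 = 523450/288723 + 26825 = 7745517925/288723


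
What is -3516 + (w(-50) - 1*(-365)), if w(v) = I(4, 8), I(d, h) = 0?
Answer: -3151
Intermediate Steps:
w(v) = 0
-3516 + (w(-50) - 1*(-365)) = -3516 + (0 - 1*(-365)) = -3516 + (0 + 365) = -3516 + 365 = -3151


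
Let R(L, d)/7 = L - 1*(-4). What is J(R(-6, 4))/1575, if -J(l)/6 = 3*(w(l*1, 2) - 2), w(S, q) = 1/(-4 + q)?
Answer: 1/35 ≈ 0.028571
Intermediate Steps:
R(L, d) = 28 + 7*L (R(L, d) = 7*(L - 1*(-4)) = 7*(L + 4) = 7*(4 + L) = 28 + 7*L)
J(l) = 45 (J(l) = -18*(1/(-4 + 2) - 2) = -18*(1/(-2) - 2) = -18*(-1/2 - 2) = -18*(-5)/2 = -6*(-15/2) = 45)
J(R(-6, 4))/1575 = 45/1575 = 45*(1/1575) = 1/35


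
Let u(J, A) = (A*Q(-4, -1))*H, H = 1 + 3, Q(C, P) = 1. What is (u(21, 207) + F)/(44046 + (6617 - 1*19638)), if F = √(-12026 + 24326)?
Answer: 828/31025 + 2*√123/6205 ≈ 0.030263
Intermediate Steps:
H = 4
u(J, A) = 4*A (u(J, A) = (A*1)*4 = A*4 = 4*A)
F = 10*√123 (F = √12300 = 10*√123 ≈ 110.91)
(u(21, 207) + F)/(44046 + (6617 - 1*19638)) = (4*207 + 10*√123)/(44046 + (6617 - 1*19638)) = (828 + 10*√123)/(44046 + (6617 - 19638)) = (828 + 10*√123)/(44046 - 13021) = (828 + 10*√123)/31025 = (828 + 10*√123)*(1/31025) = 828/31025 + 2*√123/6205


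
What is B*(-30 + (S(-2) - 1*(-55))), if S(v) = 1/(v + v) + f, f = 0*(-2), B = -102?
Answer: -5049/2 ≈ -2524.5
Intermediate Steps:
f = 0
S(v) = 1/(2*v) (S(v) = 1/(v + v) + 0 = 1/(2*v) + 0 = 1/(2*v))
B*(-30 + (S(-2) - 1*(-55))) = -102*(-30 + ((½)/(-2) - 1*(-55))) = -102*(-30 + ((½)*(-½) + 55)) = -102*(-30 + (-¼ + 55)) = -102*(-30 + 219/4) = -102*99/4 = -5049/2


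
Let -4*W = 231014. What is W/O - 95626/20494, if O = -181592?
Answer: -16181316363/3721546448 ≈ -4.3480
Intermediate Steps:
W = -115507/2 (W = -¼*231014 = -115507/2 ≈ -57754.)
W/O - 95626/20494 = -115507/2/(-181592) - 95626/20494 = -115507/2*(-1/181592) - 95626*1/20494 = 115507/363184 - 47813/10247 = -16181316363/3721546448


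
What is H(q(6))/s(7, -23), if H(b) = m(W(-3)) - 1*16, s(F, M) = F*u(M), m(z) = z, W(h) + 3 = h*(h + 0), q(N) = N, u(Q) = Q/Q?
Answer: -10/7 ≈ -1.4286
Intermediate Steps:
u(Q) = 1
W(h) = -3 + h² (W(h) = -3 + h*(h + 0) = -3 + h*h = -3 + h²)
s(F, M) = F (s(F, M) = F*1 = F)
H(b) = -10 (H(b) = (-3 + (-3)²) - 1*16 = (-3 + 9) - 16 = 6 - 16 = -10)
H(q(6))/s(7, -23) = -10/7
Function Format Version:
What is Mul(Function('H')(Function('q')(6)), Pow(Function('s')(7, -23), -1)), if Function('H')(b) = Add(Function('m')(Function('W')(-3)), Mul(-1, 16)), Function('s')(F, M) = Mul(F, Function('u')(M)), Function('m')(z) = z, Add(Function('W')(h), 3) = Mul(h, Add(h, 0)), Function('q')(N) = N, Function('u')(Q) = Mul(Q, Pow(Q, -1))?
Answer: Rational(-10, 7) ≈ -1.4286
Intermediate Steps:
Function('u')(Q) = 1
Function('W')(h) = Add(-3, Pow(h, 2)) (Function('W')(h) = Add(-3, Mul(h, Add(h, 0))) = Add(-3, Mul(h, h)) = Add(-3, Pow(h, 2)))
Function('s')(F, M) = F (Function('s')(F, M) = Mul(F, 1) = F)
Function('H')(b) = -10 (Function('H')(b) = Add(Add(-3, Pow(-3, 2)), Mul(-1, 16)) = Add(Add(-3, 9), -16) = Add(6, -16) = -10)
Mul(Function('H')(Function('q')(6)), Pow(Function('s')(7, -23), -1)) = Mul(-10, Pow(7, -1)) = Mul(-10, Rational(1, 7)) = Rational(-10, 7)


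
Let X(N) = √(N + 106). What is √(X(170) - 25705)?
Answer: √(-25705 + 2*√69) ≈ 160.28*I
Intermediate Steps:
X(N) = √(106 + N)
√(X(170) - 25705) = √(√(106 + 170) - 25705) = √(√276 - 25705) = √(2*√69 - 25705) = √(-25705 + 2*√69)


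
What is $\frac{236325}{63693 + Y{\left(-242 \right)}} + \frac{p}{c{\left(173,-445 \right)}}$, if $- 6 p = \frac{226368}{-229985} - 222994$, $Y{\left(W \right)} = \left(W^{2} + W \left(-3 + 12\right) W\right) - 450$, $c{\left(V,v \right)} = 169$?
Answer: $\frac{16666701082284082}{75661311874785} \approx 220.28$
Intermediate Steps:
$Y{\left(W \right)} = -450 + 10 W^{2}$ ($Y{\left(W \right)} = \left(W^{2} + W 9 W\right) - 450 = \left(W^{2} + 9 W W\right) - 450 = \left(W^{2} + 9 W^{2}\right) - 450 = 10 W^{2} - 450 = -450 + 10 W^{2}$)
$p = \frac{25642750729}{689955}$ ($p = - \frac{\frac{226368}{-229985} - 222994}{6} = - \frac{226368 \left(- \frac{1}{229985}\right) - 222994}{6} = - \frac{- \frac{226368}{229985} - 222994}{6} = \left(- \frac{1}{6}\right) \left(- \frac{51285501458}{229985}\right) = \frac{25642750729}{689955} \approx 37166.0$)
$\frac{236325}{63693 + Y{\left(-242 \right)}} + \frac{p}{c{\left(173,-445 \right)}} = \frac{236325}{63693 - \left(450 - 10 \left(-242\right)^{2}\right)} + \frac{25642750729}{689955 \cdot 169} = \frac{236325}{63693 + \left(-450 + 10 \cdot 58564\right)} + \frac{25642750729}{689955} \cdot \frac{1}{169} = \frac{236325}{63693 + \left(-450 + 585640\right)} + \frac{25642750729}{116602395} = \frac{236325}{63693 + 585190} + \frac{25642750729}{116602395} = \frac{236325}{648883} + \frac{25642750729}{116602395} = \frac{16666701082284082}{75661311874785}$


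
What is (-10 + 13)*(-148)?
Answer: -444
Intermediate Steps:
(-10 + 13)*(-148) = 3*(-148) = -444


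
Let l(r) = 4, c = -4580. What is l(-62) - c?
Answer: 4584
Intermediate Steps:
l(-62) - c = 4 - 1*(-4580) = 4 + 4580 = 4584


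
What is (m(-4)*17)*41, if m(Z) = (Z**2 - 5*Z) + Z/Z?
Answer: 25789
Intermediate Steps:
m(Z) = 1 + Z**2 - 5*Z (m(Z) = (Z**2 - 5*Z) + 1 = 1 + Z**2 - 5*Z)
(m(-4)*17)*41 = ((1 + (-4)**2 - 5*(-4))*17)*41 = ((1 + 16 + 20)*17)*41 = (37*17)*41 = 629*41 = 25789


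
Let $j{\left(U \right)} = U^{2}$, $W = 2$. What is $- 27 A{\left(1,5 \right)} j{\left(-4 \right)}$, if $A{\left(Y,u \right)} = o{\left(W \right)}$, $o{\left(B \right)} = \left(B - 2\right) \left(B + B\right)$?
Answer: $0$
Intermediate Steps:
$o{\left(B \right)} = 2 B \left(-2 + B\right)$ ($o{\left(B \right)} = \left(-2 + B\right) 2 B = 2 B \left(-2 + B\right)$)
$A{\left(Y,u \right)} = 0$ ($A{\left(Y,u \right)} = 2 \cdot 2 \left(-2 + 2\right) = 2 \cdot 2 \cdot 0 = 0$)
$- 27 A{\left(1,5 \right)} j{\left(-4 \right)} = \left(-27\right) 0 \left(-4\right)^{2} = 0 \cdot 16 = 0$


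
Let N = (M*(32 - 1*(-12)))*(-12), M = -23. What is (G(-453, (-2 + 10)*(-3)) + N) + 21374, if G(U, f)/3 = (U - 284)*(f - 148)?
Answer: 413810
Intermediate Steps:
G(U, f) = 3*(-284 + U)*(-148 + f) (G(U, f) = 3*((U - 284)*(f - 148)) = 3*((-284 + U)*(-148 + f)) = 3*(-284 + U)*(-148 + f))
N = 12144 (N = -23*(32 - 1*(-12))*(-12) = -23*(32 + 12)*(-12) = -23*44*(-12) = -1012*(-12) = 12144)
(G(-453, (-2 + 10)*(-3)) + N) + 21374 = ((126096 - 852*(-2 + 10)*(-3) - 444*(-453) + 3*(-453)*((-2 + 10)*(-3))) + 12144) + 21374 = ((126096 - 6816*(-3) + 201132 + 3*(-453)*(8*(-3))) + 12144) + 21374 = ((126096 - 852*(-24) + 201132 + 3*(-453)*(-24)) + 12144) + 21374 = ((126096 + 20448 + 201132 + 32616) + 12144) + 21374 = (380292 + 12144) + 21374 = 392436 + 21374 = 413810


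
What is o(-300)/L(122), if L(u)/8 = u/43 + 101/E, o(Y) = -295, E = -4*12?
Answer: -76110/1513 ≈ -50.304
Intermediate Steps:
E = -48
L(u) = -101/6 + 8*u/43 (L(u) = 8*(u/43 + 101/(-48)) = 8*(u*(1/43) + 101*(-1/48)) = 8*(u/43 - 101/48) = 8*(-101/48 + u/43) = -101/6 + 8*u/43)
o(-300)/L(122) = -295/(-101/6 + (8/43)*122) = -295/(-101/6 + 976/43) = -295/1513/258 = -295*258/1513 = -76110/1513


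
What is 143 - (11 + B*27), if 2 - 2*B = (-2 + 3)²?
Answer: 237/2 ≈ 118.50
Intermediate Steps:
B = ½ (B = 1 - (-2 + 3)²/2 = 1 - ½*1² = 1 - ½*1 = 1 - ½ = ½ ≈ 0.50000)
143 - (11 + B*27) = 143 - (11 + (½)*27) = 143 - (11 + 27/2) = 143 - 1*49/2 = 143 - 49/2 = 237/2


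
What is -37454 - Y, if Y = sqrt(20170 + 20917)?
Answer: -37454 - sqrt(41087) ≈ -37657.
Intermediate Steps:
Y = sqrt(41087) ≈ 202.70
-37454 - Y = -37454 - sqrt(41087)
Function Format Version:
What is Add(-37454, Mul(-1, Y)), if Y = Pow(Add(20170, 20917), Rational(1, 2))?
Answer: Add(-37454, Mul(-1, Pow(41087, Rational(1, 2)))) ≈ -37657.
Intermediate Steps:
Y = Pow(41087, Rational(1, 2)) ≈ 202.70
Add(-37454, Mul(-1, Y)) = Add(-37454, Mul(-1, Pow(41087, Rational(1, 2))))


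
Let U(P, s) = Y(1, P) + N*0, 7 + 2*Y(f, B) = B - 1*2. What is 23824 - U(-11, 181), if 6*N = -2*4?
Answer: 23834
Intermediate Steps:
Y(f, B) = -9/2 + B/2 (Y(f, B) = -7/2 + (B - 1*2)/2 = -7/2 + (B - 2)/2 = -7/2 + (-2 + B)/2 = -7/2 + (-1 + B/2) = -9/2 + B/2)
N = -4/3 (N = (-2*4)/6 = (⅙)*(-8) = -4/3 ≈ -1.3333)
U(P, s) = -9/2 + P/2 (U(P, s) = (-9/2 + P/2) - 4/3*0 = (-9/2 + P/2) + 0 = -9/2 + P/2)
23824 - U(-11, 181) = 23824 - (-9/2 + (½)*(-11)) = 23824 - (-9/2 - 11/2) = 23824 - 1*(-10) = 23824 + 10 = 23834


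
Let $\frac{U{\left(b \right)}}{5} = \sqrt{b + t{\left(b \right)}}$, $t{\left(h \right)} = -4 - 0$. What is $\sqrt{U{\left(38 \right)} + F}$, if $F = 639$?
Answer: $\sqrt{639 + 5 \sqrt{34}} \approx 25.849$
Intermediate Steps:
$t{\left(h \right)} = -4$ ($t{\left(h \right)} = -4 + 0 = -4$)
$U{\left(b \right)} = 5 \sqrt{-4 + b}$ ($U{\left(b \right)} = 5 \sqrt{b - 4} = 5 \sqrt{-4 + b}$)
$\sqrt{U{\left(38 \right)} + F} = \sqrt{5 \sqrt{-4 + 38} + 639} = \sqrt{5 \sqrt{34} + 639} = \sqrt{639 + 5 \sqrt{34}}$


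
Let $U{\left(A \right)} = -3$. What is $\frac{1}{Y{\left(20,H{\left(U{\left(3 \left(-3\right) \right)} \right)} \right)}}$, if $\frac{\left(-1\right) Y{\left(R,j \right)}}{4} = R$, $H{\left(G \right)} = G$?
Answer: $- \frac{1}{80} \approx -0.0125$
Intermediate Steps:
$Y{\left(R,j \right)} = - 4 R$
$\frac{1}{Y{\left(20,H{\left(U{\left(3 \left(-3\right) \right)} \right)} \right)}} = \frac{1}{\left(-4\right) 20} = \frac{1}{-80} = - \frac{1}{80}$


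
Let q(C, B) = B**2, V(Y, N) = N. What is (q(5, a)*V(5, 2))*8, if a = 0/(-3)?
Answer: 0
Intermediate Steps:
a = 0 (a = 0*(-1/3) = 0)
(q(5, a)*V(5, 2))*8 = (0**2*2)*8 = (0*2)*8 = 0*8 = 0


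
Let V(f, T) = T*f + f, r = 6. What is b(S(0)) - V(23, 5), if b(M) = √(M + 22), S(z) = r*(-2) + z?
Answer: -138 + √10 ≈ -134.84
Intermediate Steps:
S(z) = -12 + z (S(z) = 6*(-2) + z = -12 + z)
b(M) = √(22 + M)
V(f, T) = f + T*f
b(S(0)) - V(23, 5) = √(22 + (-12 + 0)) - 23*(1 + 5) = √(22 - 12) - 23*6 = √10 - 1*138 = √10 - 138 = -138 + √10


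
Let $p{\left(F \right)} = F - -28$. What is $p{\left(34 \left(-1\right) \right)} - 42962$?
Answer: $-42968$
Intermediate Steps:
$p{\left(F \right)} = 28 + F$ ($p{\left(F \right)} = F + 28 = 28 + F$)
$p{\left(34 \left(-1\right) \right)} - 42962 = \left(28 + 34 \left(-1\right)\right) - 42962 = \left(28 - 34\right) - 42962 = -6 - 42962 = -42968$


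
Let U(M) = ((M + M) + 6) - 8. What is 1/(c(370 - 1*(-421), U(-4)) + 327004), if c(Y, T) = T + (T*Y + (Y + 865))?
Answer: 1/320740 ≈ 3.1178e-6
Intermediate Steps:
U(M) = -2 + 2*M (U(M) = (2*M + 6) - 8 = (6 + 2*M) - 8 = -2 + 2*M)
c(Y, T) = 865 + T + Y + T*Y (c(Y, T) = T + (T*Y + (865 + Y)) = T + (865 + Y + T*Y) = 865 + T + Y + T*Y)
1/(c(370 - 1*(-421), U(-4)) + 327004) = 1/((865 + (-2 + 2*(-4)) + (370 - 1*(-421)) + (-2 + 2*(-4))*(370 - 1*(-421))) + 327004) = 1/((865 + (-2 - 8) + (370 + 421) + (-2 - 8)*(370 + 421)) + 327004) = 1/((865 - 10 + 791 - 10*791) + 327004) = 1/((865 - 10 + 791 - 7910) + 327004) = 1/(-6264 + 327004) = 1/320740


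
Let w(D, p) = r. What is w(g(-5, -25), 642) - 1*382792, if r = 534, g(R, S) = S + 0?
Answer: -382258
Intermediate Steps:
g(R, S) = S
w(D, p) = 534
w(g(-5, -25), 642) - 1*382792 = 534 - 1*382792 = 534 - 382792 = -382258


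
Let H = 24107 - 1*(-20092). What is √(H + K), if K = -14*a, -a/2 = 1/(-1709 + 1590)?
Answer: √12773443/17 ≈ 210.24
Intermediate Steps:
a = 2/119 (a = -2/(-1709 + 1590) = -2/(-119) = -2*(-1/119) = 2/119 ≈ 0.016807)
H = 44199 (H = 24107 + 20092 = 44199)
K = -4/17 (K = -14*2/119 = -4/17 ≈ -0.23529)
√(H + K) = √(44199 - 4/17) = √(751379/17) = √12773443/17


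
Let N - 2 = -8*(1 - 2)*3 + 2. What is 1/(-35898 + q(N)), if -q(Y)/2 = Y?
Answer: -1/35954 ≈ -2.7813e-5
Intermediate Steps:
N = 28 (N = 2 + (-8*(1 - 2)*3 + 2) = 2 + (-(-8)*3 + 2) = 2 + (-8*(-3) + 2) = 2 + (24 + 2) = 2 + 26 = 28)
q(Y) = -2*Y
1/(-35898 + q(N)) = 1/(-35898 - 2*28) = 1/(-35898 - 56) = 1/(-35954) = -1/35954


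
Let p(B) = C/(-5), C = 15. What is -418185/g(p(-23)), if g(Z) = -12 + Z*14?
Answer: 46465/6 ≈ 7744.2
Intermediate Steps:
p(B) = -3 (p(B) = 15/(-5) = 15*(-1/5) = -3)
g(Z) = -12 + 14*Z
-418185/g(p(-23)) = -418185/(-12 + 14*(-3)) = -418185/(-12 - 42) = -418185/(-54) = -418185*(-1/54) = 46465/6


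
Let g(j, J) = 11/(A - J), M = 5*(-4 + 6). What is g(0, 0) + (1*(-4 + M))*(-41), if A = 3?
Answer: -727/3 ≈ -242.33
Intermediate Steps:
M = 10 (M = 5*2 = 10)
g(j, J) = 11/(3 - J)
g(0, 0) + (1*(-4 + M))*(-41) = -11/(-3 + 0) + (1*(-4 + 10))*(-41) = -11/(-3) + (1*6)*(-41) = -11*(-⅓) + 6*(-41) = 11/3 - 246 = -727/3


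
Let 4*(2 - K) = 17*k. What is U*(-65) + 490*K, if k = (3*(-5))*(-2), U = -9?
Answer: -60910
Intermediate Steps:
k = 30 (k = -15*(-2) = 30)
K = -251/2 (K = 2 - 17*30/4 = 2 - 1/4*510 = 2 - 255/2 = -251/2 ≈ -125.50)
U*(-65) + 490*K = -9*(-65) + 490*(-251/2) = 585 - 61495 = -60910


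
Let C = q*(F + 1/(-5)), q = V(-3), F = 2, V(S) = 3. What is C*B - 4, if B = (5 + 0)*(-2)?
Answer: -58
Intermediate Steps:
q = 3
C = 27/5 (C = 3*(2 + 1/(-5)) = 3*(2 - ⅕) = 3*(9/5) = 27/5 ≈ 5.4000)
B = -10 (B = 5*(-2) = -10)
C*B - 4 = (27/5)*(-10) - 4 = -54 - 4 = -58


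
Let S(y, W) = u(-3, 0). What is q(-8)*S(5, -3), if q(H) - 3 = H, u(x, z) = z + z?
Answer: 0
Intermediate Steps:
u(x, z) = 2*z
S(y, W) = 0 (S(y, W) = 2*0 = 0)
q(H) = 3 + H
q(-8)*S(5, -3) = (3 - 8)*0 = -5*0 = 0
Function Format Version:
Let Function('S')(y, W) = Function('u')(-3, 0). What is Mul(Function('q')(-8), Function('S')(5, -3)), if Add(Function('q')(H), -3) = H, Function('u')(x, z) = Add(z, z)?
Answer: 0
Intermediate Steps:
Function('u')(x, z) = Mul(2, z)
Function('S')(y, W) = 0 (Function('S')(y, W) = Mul(2, 0) = 0)
Function('q')(H) = Add(3, H)
Mul(Function('q')(-8), Function('S')(5, -3)) = Mul(Add(3, -8), 0) = Mul(-5, 0) = 0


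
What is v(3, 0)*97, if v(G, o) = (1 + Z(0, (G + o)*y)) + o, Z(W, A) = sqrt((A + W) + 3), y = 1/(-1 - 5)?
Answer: 97 + 97*sqrt(10)/2 ≈ 250.37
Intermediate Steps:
y = -1/6 (y = 1/(-6) = -1/6 ≈ -0.16667)
Z(W, A) = sqrt(3 + A + W)
v(G, o) = 1 + o + sqrt(3 - G/6 - o/6) (v(G, o) = (1 + sqrt(3 + (G + o)*(-1/6) + 0)) + o = (1 + sqrt(3 + (-G/6 - o/6) + 0)) + o = (1 + sqrt(3 - G/6 - o/6)) + o = 1 + o + sqrt(3 - G/6 - o/6))
v(3, 0)*97 = (1 + 0 + sqrt(108 - 6*3 - 6*0)/6)*97 = (1 + 0 + sqrt(108 - 18 + 0)/6)*97 = (1 + 0 + sqrt(90)/6)*97 = (1 + 0 + (3*sqrt(10))/6)*97 = (1 + 0 + sqrt(10)/2)*97 = (1 + sqrt(10)/2)*97 = 97 + 97*sqrt(10)/2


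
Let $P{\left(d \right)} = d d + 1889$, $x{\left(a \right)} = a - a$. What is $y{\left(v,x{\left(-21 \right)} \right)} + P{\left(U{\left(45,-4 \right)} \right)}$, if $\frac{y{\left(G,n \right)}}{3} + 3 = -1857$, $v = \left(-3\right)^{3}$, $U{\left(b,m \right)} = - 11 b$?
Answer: $241334$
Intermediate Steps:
$x{\left(a \right)} = 0$
$v = -27$
$y{\left(G,n \right)} = -5580$ ($y{\left(G,n \right)} = -9 + 3 \left(-1857\right) = -9 - 5571 = -5580$)
$P{\left(d \right)} = 1889 + d^{2}$ ($P{\left(d \right)} = d^{2} + 1889 = 1889 + d^{2}$)
$y{\left(v,x{\left(-21 \right)} \right)} + P{\left(U{\left(45,-4 \right)} \right)} = -5580 + \left(1889 + \left(\left(-11\right) 45\right)^{2}\right) = -5580 + \left(1889 + \left(-495\right)^{2}\right) = -5580 + \left(1889 + 245025\right) = -5580 + 246914 = 241334$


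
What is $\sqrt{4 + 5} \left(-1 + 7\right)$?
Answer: $18$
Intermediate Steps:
$\sqrt{4 + 5} \left(-1 + 7\right) = \sqrt{9} \cdot 6 = 3 \cdot 6 = 18$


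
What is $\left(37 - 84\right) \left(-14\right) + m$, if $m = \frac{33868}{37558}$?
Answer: $\frac{12373516}{18779} \approx 658.9$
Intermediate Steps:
$m = \frac{16934}{18779}$ ($m = 33868 \cdot \frac{1}{37558} = \frac{16934}{18779} \approx 0.90175$)
$\left(37 - 84\right) \left(-14\right) + m = \left(37 - 84\right) \left(-14\right) + \frac{16934}{18779} = \left(-47\right) \left(-14\right) + \frac{16934}{18779} = 658 + \frac{16934}{18779} = \frac{12373516}{18779}$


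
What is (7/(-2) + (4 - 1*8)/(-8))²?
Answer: 9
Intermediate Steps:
(7/(-2) + (4 - 1*8)/(-8))² = (7*(-½) + (4 - 8)*(-⅛))² = (-7/2 - 4*(-⅛))² = (-7/2 + ½)² = (-3)² = 9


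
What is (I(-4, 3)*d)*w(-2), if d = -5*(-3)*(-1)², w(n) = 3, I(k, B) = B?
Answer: 135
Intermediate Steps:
d = 15 (d = 15*1 = 15)
(I(-4, 3)*d)*w(-2) = (3*15)*3 = 45*3 = 135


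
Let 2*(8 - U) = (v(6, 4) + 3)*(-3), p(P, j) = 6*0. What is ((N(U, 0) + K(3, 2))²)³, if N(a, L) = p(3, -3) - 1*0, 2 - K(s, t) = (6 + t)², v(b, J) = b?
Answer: 56800235584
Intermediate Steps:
p(P, j) = 0
K(s, t) = 2 - (6 + t)²
U = 43/2 (U = 8 - (6 + 3)*(-3)/2 = 8 - 9*(-3)/2 = 8 - ½*(-27) = 8 + 27/2 = 43/2 ≈ 21.500)
N(a, L) = 0 (N(a, L) = 0 - 1*0 = 0 + 0 = 0)
((N(U, 0) + K(3, 2))²)³ = ((0 + (2 - (6 + 2)²))²)³ = ((0 + (2 - 1*8²))²)³ = ((0 + (2 - 1*64))²)³ = ((0 + (2 - 64))²)³ = ((0 - 62)²)³ = ((-62)²)³ = 3844³ = 56800235584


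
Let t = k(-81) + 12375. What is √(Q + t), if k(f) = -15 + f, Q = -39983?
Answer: 2*I*√6926 ≈ 166.45*I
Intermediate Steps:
t = 12279 (t = (-15 - 81) + 12375 = -96 + 12375 = 12279)
√(Q + t) = √(-39983 + 12279) = √(-27704) = 2*I*√6926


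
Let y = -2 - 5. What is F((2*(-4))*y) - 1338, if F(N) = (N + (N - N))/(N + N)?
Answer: -2675/2 ≈ -1337.5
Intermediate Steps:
y = -7
F(N) = ½ (F(N) = (N + 0)/((2*N)) = N*(1/(2*N)) = ½)
F((2*(-4))*y) - 1338 = ½ - 1338 = -2675/2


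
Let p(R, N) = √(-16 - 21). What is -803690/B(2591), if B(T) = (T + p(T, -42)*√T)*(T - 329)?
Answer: -401845/2972268 + 401845*I*√95867/7701146388 ≈ -0.1352 + 0.016156*I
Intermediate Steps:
p(R, N) = I*√37 (p(R, N) = √(-37) = I*√37)
B(T) = (-329 + T)*(T + I*√37*√T) (B(T) = (T + (I*√37)*√T)*(T - 329) = (T + I*√37*√T)*(-329 + T) = (-329 + T)*(T + I*√37*√T))
-803690/B(2591) = -803690/(2591² - 329*2591 + I*√37*2591^(3/2) - 329*I*√37*√2591) = -803690/(6713281 - 852439 + I*√37*(2591*√2591) - 329*I*√95867) = -803690/(6713281 - 852439 + 2591*I*√95867 - 329*I*√95867) = -803690/(5860842 + 2262*I*√95867)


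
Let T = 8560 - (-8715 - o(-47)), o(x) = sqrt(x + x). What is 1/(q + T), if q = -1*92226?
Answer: -74951/5617652495 - I*sqrt(94)/5617652495 ≈ -1.3342e-5 - 1.7259e-9*I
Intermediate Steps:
o(x) = sqrt(2)*sqrt(x) (o(x) = sqrt(2*x) = sqrt(2)*sqrt(x))
q = -92226
T = 17275 + I*sqrt(94) (T = 8560 - (-8715 - sqrt(2)*sqrt(-47)) = 8560 - (-8715 - sqrt(2)*I*sqrt(47)) = 8560 - (-8715 - I*sqrt(94)) = 8560 + (8715 + I*sqrt(94)) = 17275 + I*sqrt(94) ≈ 17275.0 + 9.6954*I)
1/(q + T) = 1/(-92226 + (17275 + I*sqrt(94))) = 1/(-74951 + I*sqrt(94))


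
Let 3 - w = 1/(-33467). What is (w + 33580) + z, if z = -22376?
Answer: 375064670/33467 ≈ 11207.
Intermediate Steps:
w = 100402/33467 (w = 3 - 1/(-33467) = 3 - 1*(-1/33467) = 3 + 1/33467 = 100402/33467 ≈ 3.0000)
(w + 33580) + z = (100402/33467 + 33580) - 22376 = 1123922262/33467 - 22376 = 375064670/33467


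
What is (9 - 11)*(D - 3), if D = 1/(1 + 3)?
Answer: 11/2 ≈ 5.5000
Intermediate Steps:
D = 1/4 ≈ 0.25000
(9 - 11)*(D - 3) = (9 - 11)*(1/4 - 3) = -2*(-11/4) = 11/2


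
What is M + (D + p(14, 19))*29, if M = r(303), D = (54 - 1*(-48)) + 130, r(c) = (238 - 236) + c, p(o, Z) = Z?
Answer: 7584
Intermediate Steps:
r(c) = 2 + c
D = 232 (D = (54 + 48) + 130 = 102 + 130 = 232)
M = 305 (M = 2 + 303 = 305)
M + (D + p(14, 19))*29 = 305 + (232 + 19)*29 = 305 + 251*29 = 305 + 7279 = 7584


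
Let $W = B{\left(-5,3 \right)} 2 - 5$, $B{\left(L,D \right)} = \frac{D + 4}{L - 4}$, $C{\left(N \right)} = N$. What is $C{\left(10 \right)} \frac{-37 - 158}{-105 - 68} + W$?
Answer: $\frac{7343}{1557} \approx 4.7161$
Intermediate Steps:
$B{\left(L,D \right)} = \frac{4 + D}{-4 + L}$
$W = - \frac{59}{9}$ ($W = \frac{4 + 3}{-4 - 5} \cdot 2 - 5 = \frac{1}{-9} \cdot 7 \cdot 2 - 5 = \left(- \frac{1}{9}\right) 7 \cdot 2 - 5 = \left(- \frac{7}{9}\right) 2 - 5 = - \frac{14}{9} - 5 = - \frac{59}{9} \approx -6.5556$)
$C{\left(10 \right)} \frac{-37 - 158}{-105 - 68} + W = 10 \frac{-37 - 158}{-105 - 68} - \frac{59}{9} = 10 \left(- \frac{195}{-173}\right) - \frac{59}{9} = 10 \left(\left(-195\right) \left(- \frac{1}{173}\right)\right) - \frac{59}{9} = 10 \cdot \frac{195}{173} - \frac{59}{9} = \frac{1950}{173} - \frac{59}{9} = \frac{7343}{1557}$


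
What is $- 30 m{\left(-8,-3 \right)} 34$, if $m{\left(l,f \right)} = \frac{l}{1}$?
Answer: $8160$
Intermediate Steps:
$m{\left(l,f \right)} = l$ ($m{\left(l,f \right)} = l 1 = l$)
$- 30 m{\left(-8,-3 \right)} 34 = \left(-30\right) \left(-8\right) 34 = 240 \cdot 34 = 8160$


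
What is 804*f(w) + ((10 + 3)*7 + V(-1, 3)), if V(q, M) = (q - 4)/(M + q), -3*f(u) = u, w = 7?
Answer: -3575/2 ≈ -1787.5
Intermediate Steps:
f(u) = -u/3
V(q, M) = (-4 + q)/(M + q)
804*f(w) + ((10 + 3)*7 + V(-1, 3)) = 804*(-⅓*7) + ((10 + 3)*7 + (-4 - 1)/(3 - 1)) = 804*(-7/3) + (13*7 - 5/2) = -1876 + (91 + (½)*(-5)) = -1876 + (91 - 5/2) = -1876 + 177/2 = -3575/2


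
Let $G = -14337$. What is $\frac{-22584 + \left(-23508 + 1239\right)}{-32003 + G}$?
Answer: $\frac{44853}{46340} \approx 0.96791$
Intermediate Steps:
$\frac{-22584 + \left(-23508 + 1239\right)}{-32003 + G} = \frac{-22584 + \left(-23508 + 1239\right)}{-32003 - 14337} = \frac{-22584 - 22269}{-46340} = \left(-44853\right) \left(- \frac{1}{46340}\right) = \frac{44853}{46340}$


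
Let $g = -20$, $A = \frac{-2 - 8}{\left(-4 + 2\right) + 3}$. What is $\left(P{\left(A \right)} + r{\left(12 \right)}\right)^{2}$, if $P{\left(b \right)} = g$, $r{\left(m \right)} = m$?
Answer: $64$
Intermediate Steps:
$A = -10$ ($A = - \frac{10}{-2 + 3} = - \frac{10}{1} = \left(-10\right) 1 = -10$)
$P{\left(b \right)} = -20$
$\left(P{\left(A \right)} + r{\left(12 \right)}\right)^{2} = \left(-20 + 12\right)^{2} = \left(-8\right)^{2} = 64$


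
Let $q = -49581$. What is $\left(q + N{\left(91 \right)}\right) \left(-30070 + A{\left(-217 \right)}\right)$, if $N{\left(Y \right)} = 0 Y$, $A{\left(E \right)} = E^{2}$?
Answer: $-843819039$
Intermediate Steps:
$N{\left(Y \right)} = 0$
$\left(q + N{\left(91 \right)}\right) \left(-30070 + A{\left(-217 \right)}\right) = \left(-49581 + 0\right) \left(-30070 + \left(-217\right)^{2}\right) = - 49581 \left(-30070 + 47089\right) = \left(-49581\right) 17019 = -843819039$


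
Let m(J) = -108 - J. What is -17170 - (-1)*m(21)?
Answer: -17299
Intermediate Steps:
-17170 - (-1)*m(21) = -17170 - (-1)*(-108 - 1*21) = -17170 - (-1)*(-108 - 21) = -17170 - (-1)*(-129) = -17170 - 1*129 = -17170 - 129 = -17299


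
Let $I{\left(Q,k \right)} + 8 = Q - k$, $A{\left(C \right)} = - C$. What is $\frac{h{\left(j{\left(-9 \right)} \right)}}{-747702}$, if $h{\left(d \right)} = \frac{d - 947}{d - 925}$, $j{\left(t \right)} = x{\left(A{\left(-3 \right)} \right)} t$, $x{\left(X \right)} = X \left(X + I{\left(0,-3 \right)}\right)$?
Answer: $- \frac{893}{651248442} \approx -1.3712 \cdot 10^{-6}$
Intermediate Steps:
$I{\left(Q,k \right)} = -8 + Q - k$ ($I{\left(Q,k \right)} = -8 + \left(Q - k\right) = -8 + Q - k$)
$x{\left(X \right)} = X \left(-5 + X\right)$ ($x{\left(X \right)} = X \left(X - 5\right) = X \left(-5 + X\right)$)
$j{\left(t \right)} = - 6 t$ ($j{\left(t \right)} = \left(-1\right) \left(-3\right) \left(-5 - -3\right) t = 3 \left(-5 + 3\right) t = 3 \left(-2\right) t = - 6 t$)
$h{\left(d \right)} = \frac{-947 + d}{-925 + d}$
$\frac{h{\left(j{\left(-9 \right)} \right)}}{-747702} = \frac{\frac{1}{-925 - -54} \left(-947 - -54\right)}{-747702} = \frac{-947 + 54}{-925 + 54} \left(- \frac{1}{747702}\right) = \frac{1}{-871} \left(-893\right) \left(- \frac{1}{747702}\right) = \left(- \frac{1}{871}\right) \left(-893\right) \left(- \frac{1}{747702}\right) = \frac{893}{871} \left(- \frac{1}{747702}\right) = - \frac{893}{651248442}$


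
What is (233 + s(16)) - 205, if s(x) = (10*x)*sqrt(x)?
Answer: 668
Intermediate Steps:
s(x) = 10*x**(3/2)
(233 + s(16)) - 205 = (233 + 10*16**(3/2)) - 205 = (233 + 10*64) - 205 = (233 + 640) - 205 = 873 - 205 = 668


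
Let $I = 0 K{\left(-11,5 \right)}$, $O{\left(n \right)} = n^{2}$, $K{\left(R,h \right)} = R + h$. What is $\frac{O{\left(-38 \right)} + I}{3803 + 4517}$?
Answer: $\frac{361}{2080} \approx 0.17356$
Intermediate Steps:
$I = 0$ ($I = 0 \left(-11 + 5\right) = 0 \left(-6\right) = 0$)
$\frac{O{\left(-38 \right)} + I}{3803 + 4517} = \frac{\left(-38\right)^{2} + 0}{3803 + 4517} = \frac{1444 + 0}{8320} = 1444 \cdot \frac{1}{8320} = \frac{361}{2080}$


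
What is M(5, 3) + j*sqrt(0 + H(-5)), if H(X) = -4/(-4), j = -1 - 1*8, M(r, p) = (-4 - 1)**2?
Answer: 16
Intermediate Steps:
M(r, p) = 25 (M(r, p) = (-5)**2 = 25)
j = -9 (j = -1 - 8 = -9)
H(X) = 1 (H(X) = -4*(-1/4) = 1)
M(5, 3) + j*sqrt(0 + H(-5)) = 25 - 9*sqrt(0 + 1) = 25 - 9*sqrt(1) = 25 - 9*1 = 25 - 9 = 16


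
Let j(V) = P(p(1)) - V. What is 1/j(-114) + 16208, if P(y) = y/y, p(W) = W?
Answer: 1863921/115 ≈ 16208.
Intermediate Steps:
P(y) = 1
j(V) = 1 - V
1/j(-114) + 16208 = 1/(1 - 1*(-114)) + 16208 = 1/(1 + 114) + 16208 = 1/115 + 16208 = 1863921/115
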